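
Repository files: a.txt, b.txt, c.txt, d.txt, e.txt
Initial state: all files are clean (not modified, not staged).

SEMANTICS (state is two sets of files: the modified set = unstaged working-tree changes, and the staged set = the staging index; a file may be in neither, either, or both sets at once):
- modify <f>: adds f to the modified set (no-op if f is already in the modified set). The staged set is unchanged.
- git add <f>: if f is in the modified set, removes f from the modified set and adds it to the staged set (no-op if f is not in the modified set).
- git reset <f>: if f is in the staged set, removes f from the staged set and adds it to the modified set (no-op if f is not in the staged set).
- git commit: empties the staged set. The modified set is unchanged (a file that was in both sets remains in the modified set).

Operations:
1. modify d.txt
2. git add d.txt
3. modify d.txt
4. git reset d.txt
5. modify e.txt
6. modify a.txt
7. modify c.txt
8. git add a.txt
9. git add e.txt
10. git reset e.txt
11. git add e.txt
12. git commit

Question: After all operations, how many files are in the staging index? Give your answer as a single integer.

Answer: 0

Derivation:
After op 1 (modify d.txt): modified={d.txt} staged={none}
After op 2 (git add d.txt): modified={none} staged={d.txt}
After op 3 (modify d.txt): modified={d.txt} staged={d.txt}
After op 4 (git reset d.txt): modified={d.txt} staged={none}
After op 5 (modify e.txt): modified={d.txt, e.txt} staged={none}
After op 6 (modify a.txt): modified={a.txt, d.txt, e.txt} staged={none}
After op 7 (modify c.txt): modified={a.txt, c.txt, d.txt, e.txt} staged={none}
After op 8 (git add a.txt): modified={c.txt, d.txt, e.txt} staged={a.txt}
After op 9 (git add e.txt): modified={c.txt, d.txt} staged={a.txt, e.txt}
After op 10 (git reset e.txt): modified={c.txt, d.txt, e.txt} staged={a.txt}
After op 11 (git add e.txt): modified={c.txt, d.txt} staged={a.txt, e.txt}
After op 12 (git commit): modified={c.txt, d.txt} staged={none}
Final staged set: {none} -> count=0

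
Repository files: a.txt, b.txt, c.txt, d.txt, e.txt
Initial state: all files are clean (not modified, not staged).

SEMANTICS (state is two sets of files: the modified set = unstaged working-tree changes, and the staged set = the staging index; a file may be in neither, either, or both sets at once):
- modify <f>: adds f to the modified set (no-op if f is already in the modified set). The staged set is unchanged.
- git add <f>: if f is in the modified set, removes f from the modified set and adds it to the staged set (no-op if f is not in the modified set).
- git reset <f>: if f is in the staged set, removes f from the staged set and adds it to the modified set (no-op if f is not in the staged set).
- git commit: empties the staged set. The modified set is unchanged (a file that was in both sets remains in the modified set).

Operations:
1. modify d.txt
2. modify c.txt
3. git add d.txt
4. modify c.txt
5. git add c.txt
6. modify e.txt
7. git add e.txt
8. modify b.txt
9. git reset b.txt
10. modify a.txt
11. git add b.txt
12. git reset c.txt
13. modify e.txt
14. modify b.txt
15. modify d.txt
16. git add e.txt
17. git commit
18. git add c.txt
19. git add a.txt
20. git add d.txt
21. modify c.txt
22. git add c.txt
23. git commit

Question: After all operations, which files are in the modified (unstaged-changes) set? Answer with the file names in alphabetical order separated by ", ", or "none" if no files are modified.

Answer: b.txt

Derivation:
After op 1 (modify d.txt): modified={d.txt} staged={none}
After op 2 (modify c.txt): modified={c.txt, d.txt} staged={none}
After op 3 (git add d.txt): modified={c.txt} staged={d.txt}
After op 4 (modify c.txt): modified={c.txt} staged={d.txt}
After op 5 (git add c.txt): modified={none} staged={c.txt, d.txt}
After op 6 (modify e.txt): modified={e.txt} staged={c.txt, d.txt}
After op 7 (git add e.txt): modified={none} staged={c.txt, d.txt, e.txt}
After op 8 (modify b.txt): modified={b.txt} staged={c.txt, d.txt, e.txt}
After op 9 (git reset b.txt): modified={b.txt} staged={c.txt, d.txt, e.txt}
After op 10 (modify a.txt): modified={a.txt, b.txt} staged={c.txt, d.txt, e.txt}
After op 11 (git add b.txt): modified={a.txt} staged={b.txt, c.txt, d.txt, e.txt}
After op 12 (git reset c.txt): modified={a.txt, c.txt} staged={b.txt, d.txt, e.txt}
After op 13 (modify e.txt): modified={a.txt, c.txt, e.txt} staged={b.txt, d.txt, e.txt}
After op 14 (modify b.txt): modified={a.txt, b.txt, c.txt, e.txt} staged={b.txt, d.txt, e.txt}
After op 15 (modify d.txt): modified={a.txt, b.txt, c.txt, d.txt, e.txt} staged={b.txt, d.txt, e.txt}
After op 16 (git add e.txt): modified={a.txt, b.txt, c.txt, d.txt} staged={b.txt, d.txt, e.txt}
After op 17 (git commit): modified={a.txt, b.txt, c.txt, d.txt} staged={none}
After op 18 (git add c.txt): modified={a.txt, b.txt, d.txt} staged={c.txt}
After op 19 (git add a.txt): modified={b.txt, d.txt} staged={a.txt, c.txt}
After op 20 (git add d.txt): modified={b.txt} staged={a.txt, c.txt, d.txt}
After op 21 (modify c.txt): modified={b.txt, c.txt} staged={a.txt, c.txt, d.txt}
After op 22 (git add c.txt): modified={b.txt} staged={a.txt, c.txt, d.txt}
After op 23 (git commit): modified={b.txt} staged={none}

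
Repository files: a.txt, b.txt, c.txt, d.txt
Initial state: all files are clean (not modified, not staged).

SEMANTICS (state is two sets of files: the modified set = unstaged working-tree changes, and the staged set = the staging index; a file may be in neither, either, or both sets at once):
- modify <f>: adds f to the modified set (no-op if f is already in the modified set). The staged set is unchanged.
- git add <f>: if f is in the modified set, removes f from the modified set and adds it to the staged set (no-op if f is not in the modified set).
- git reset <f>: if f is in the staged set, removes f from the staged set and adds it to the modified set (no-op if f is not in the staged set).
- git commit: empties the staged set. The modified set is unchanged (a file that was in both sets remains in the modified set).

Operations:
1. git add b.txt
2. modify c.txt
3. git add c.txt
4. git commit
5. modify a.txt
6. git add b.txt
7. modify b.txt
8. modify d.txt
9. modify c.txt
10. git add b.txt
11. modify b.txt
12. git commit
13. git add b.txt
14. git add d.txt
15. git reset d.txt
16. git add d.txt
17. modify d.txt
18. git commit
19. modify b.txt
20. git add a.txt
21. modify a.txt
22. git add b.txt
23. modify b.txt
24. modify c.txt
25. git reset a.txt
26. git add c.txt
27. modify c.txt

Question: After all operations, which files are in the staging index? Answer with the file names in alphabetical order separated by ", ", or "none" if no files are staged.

After op 1 (git add b.txt): modified={none} staged={none}
After op 2 (modify c.txt): modified={c.txt} staged={none}
After op 3 (git add c.txt): modified={none} staged={c.txt}
After op 4 (git commit): modified={none} staged={none}
After op 5 (modify a.txt): modified={a.txt} staged={none}
After op 6 (git add b.txt): modified={a.txt} staged={none}
After op 7 (modify b.txt): modified={a.txt, b.txt} staged={none}
After op 8 (modify d.txt): modified={a.txt, b.txt, d.txt} staged={none}
After op 9 (modify c.txt): modified={a.txt, b.txt, c.txt, d.txt} staged={none}
After op 10 (git add b.txt): modified={a.txt, c.txt, d.txt} staged={b.txt}
After op 11 (modify b.txt): modified={a.txt, b.txt, c.txt, d.txt} staged={b.txt}
After op 12 (git commit): modified={a.txt, b.txt, c.txt, d.txt} staged={none}
After op 13 (git add b.txt): modified={a.txt, c.txt, d.txt} staged={b.txt}
After op 14 (git add d.txt): modified={a.txt, c.txt} staged={b.txt, d.txt}
After op 15 (git reset d.txt): modified={a.txt, c.txt, d.txt} staged={b.txt}
After op 16 (git add d.txt): modified={a.txt, c.txt} staged={b.txt, d.txt}
After op 17 (modify d.txt): modified={a.txt, c.txt, d.txt} staged={b.txt, d.txt}
After op 18 (git commit): modified={a.txt, c.txt, d.txt} staged={none}
After op 19 (modify b.txt): modified={a.txt, b.txt, c.txt, d.txt} staged={none}
After op 20 (git add a.txt): modified={b.txt, c.txt, d.txt} staged={a.txt}
After op 21 (modify a.txt): modified={a.txt, b.txt, c.txt, d.txt} staged={a.txt}
After op 22 (git add b.txt): modified={a.txt, c.txt, d.txt} staged={a.txt, b.txt}
After op 23 (modify b.txt): modified={a.txt, b.txt, c.txt, d.txt} staged={a.txt, b.txt}
After op 24 (modify c.txt): modified={a.txt, b.txt, c.txt, d.txt} staged={a.txt, b.txt}
After op 25 (git reset a.txt): modified={a.txt, b.txt, c.txt, d.txt} staged={b.txt}
After op 26 (git add c.txt): modified={a.txt, b.txt, d.txt} staged={b.txt, c.txt}
After op 27 (modify c.txt): modified={a.txt, b.txt, c.txt, d.txt} staged={b.txt, c.txt}

Answer: b.txt, c.txt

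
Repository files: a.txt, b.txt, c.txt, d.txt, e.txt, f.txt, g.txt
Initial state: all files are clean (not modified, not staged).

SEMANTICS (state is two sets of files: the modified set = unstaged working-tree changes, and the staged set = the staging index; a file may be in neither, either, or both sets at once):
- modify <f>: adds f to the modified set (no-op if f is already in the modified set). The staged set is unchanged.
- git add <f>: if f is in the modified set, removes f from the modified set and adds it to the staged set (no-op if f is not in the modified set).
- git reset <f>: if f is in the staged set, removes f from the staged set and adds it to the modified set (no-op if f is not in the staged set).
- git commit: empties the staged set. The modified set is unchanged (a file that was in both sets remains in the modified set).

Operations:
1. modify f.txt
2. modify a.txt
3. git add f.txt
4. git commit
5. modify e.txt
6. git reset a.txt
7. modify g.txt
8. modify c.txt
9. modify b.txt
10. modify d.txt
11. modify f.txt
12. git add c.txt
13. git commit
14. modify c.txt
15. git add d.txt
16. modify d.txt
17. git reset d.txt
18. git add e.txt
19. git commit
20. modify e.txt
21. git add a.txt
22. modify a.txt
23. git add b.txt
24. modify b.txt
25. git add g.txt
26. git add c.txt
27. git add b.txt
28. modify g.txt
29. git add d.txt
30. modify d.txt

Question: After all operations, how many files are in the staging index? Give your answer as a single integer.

After op 1 (modify f.txt): modified={f.txt} staged={none}
After op 2 (modify a.txt): modified={a.txt, f.txt} staged={none}
After op 3 (git add f.txt): modified={a.txt} staged={f.txt}
After op 4 (git commit): modified={a.txt} staged={none}
After op 5 (modify e.txt): modified={a.txt, e.txt} staged={none}
After op 6 (git reset a.txt): modified={a.txt, e.txt} staged={none}
After op 7 (modify g.txt): modified={a.txt, e.txt, g.txt} staged={none}
After op 8 (modify c.txt): modified={a.txt, c.txt, e.txt, g.txt} staged={none}
After op 9 (modify b.txt): modified={a.txt, b.txt, c.txt, e.txt, g.txt} staged={none}
After op 10 (modify d.txt): modified={a.txt, b.txt, c.txt, d.txt, e.txt, g.txt} staged={none}
After op 11 (modify f.txt): modified={a.txt, b.txt, c.txt, d.txt, e.txt, f.txt, g.txt} staged={none}
After op 12 (git add c.txt): modified={a.txt, b.txt, d.txt, e.txt, f.txt, g.txt} staged={c.txt}
After op 13 (git commit): modified={a.txt, b.txt, d.txt, e.txt, f.txt, g.txt} staged={none}
After op 14 (modify c.txt): modified={a.txt, b.txt, c.txt, d.txt, e.txt, f.txt, g.txt} staged={none}
After op 15 (git add d.txt): modified={a.txt, b.txt, c.txt, e.txt, f.txt, g.txt} staged={d.txt}
After op 16 (modify d.txt): modified={a.txt, b.txt, c.txt, d.txt, e.txt, f.txt, g.txt} staged={d.txt}
After op 17 (git reset d.txt): modified={a.txt, b.txt, c.txt, d.txt, e.txt, f.txt, g.txt} staged={none}
After op 18 (git add e.txt): modified={a.txt, b.txt, c.txt, d.txt, f.txt, g.txt} staged={e.txt}
After op 19 (git commit): modified={a.txt, b.txt, c.txt, d.txt, f.txt, g.txt} staged={none}
After op 20 (modify e.txt): modified={a.txt, b.txt, c.txt, d.txt, e.txt, f.txt, g.txt} staged={none}
After op 21 (git add a.txt): modified={b.txt, c.txt, d.txt, e.txt, f.txt, g.txt} staged={a.txt}
After op 22 (modify a.txt): modified={a.txt, b.txt, c.txt, d.txt, e.txt, f.txt, g.txt} staged={a.txt}
After op 23 (git add b.txt): modified={a.txt, c.txt, d.txt, e.txt, f.txt, g.txt} staged={a.txt, b.txt}
After op 24 (modify b.txt): modified={a.txt, b.txt, c.txt, d.txt, e.txt, f.txt, g.txt} staged={a.txt, b.txt}
After op 25 (git add g.txt): modified={a.txt, b.txt, c.txt, d.txt, e.txt, f.txt} staged={a.txt, b.txt, g.txt}
After op 26 (git add c.txt): modified={a.txt, b.txt, d.txt, e.txt, f.txt} staged={a.txt, b.txt, c.txt, g.txt}
After op 27 (git add b.txt): modified={a.txt, d.txt, e.txt, f.txt} staged={a.txt, b.txt, c.txt, g.txt}
After op 28 (modify g.txt): modified={a.txt, d.txt, e.txt, f.txt, g.txt} staged={a.txt, b.txt, c.txt, g.txt}
After op 29 (git add d.txt): modified={a.txt, e.txt, f.txt, g.txt} staged={a.txt, b.txt, c.txt, d.txt, g.txt}
After op 30 (modify d.txt): modified={a.txt, d.txt, e.txt, f.txt, g.txt} staged={a.txt, b.txt, c.txt, d.txt, g.txt}
Final staged set: {a.txt, b.txt, c.txt, d.txt, g.txt} -> count=5

Answer: 5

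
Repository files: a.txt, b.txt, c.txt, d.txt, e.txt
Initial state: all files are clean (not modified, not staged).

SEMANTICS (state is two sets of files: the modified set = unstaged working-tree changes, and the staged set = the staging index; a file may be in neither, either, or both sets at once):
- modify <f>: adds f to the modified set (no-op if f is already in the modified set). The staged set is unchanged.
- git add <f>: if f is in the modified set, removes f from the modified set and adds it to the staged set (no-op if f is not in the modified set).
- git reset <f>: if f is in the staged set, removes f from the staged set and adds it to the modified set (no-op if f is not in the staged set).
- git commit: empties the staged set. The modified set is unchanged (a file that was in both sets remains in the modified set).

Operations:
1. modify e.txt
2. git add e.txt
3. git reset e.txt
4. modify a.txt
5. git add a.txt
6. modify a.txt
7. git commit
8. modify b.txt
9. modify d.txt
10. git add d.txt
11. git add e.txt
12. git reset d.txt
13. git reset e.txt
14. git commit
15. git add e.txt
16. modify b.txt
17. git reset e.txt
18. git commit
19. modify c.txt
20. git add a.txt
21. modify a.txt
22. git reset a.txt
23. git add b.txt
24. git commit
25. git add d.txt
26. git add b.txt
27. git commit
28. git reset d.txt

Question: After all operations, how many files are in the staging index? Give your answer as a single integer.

Answer: 0

Derivation:
After op 1 (modify e.txt): modified={e.txt} staged={none}
After op 2 (git add e.txt): modified={none} staged={e.txt}
After op 3 (git reset e.txt): modified={e.txt} staged={none}
After op 4 (modify a.txt): modified={a.txt, e.txt} staged={none}
After op 5 (git add a.txt): modified={e.txt} staged={a.txt}
After op 6 (modify a.txt): modified={a.txt, e.txt} staged={a.txt}
After op 7 (git commit): modified={a.txt, e.txt} staged={none}
After op 8 (modify b.txt): modified={a.txt, b.txt, e.txt} staged={none}
After op 9 (modify d.txt): modified={a.txt, b.txt, d.txt, e.txt} staged={none}
After op 10 (git add d.txt): modified={a.txt, b.txt, e.txt} staged={d.txt}
After op 11 (git add e.txt): modified={a.txt, b.txt} staged={d.txt, e.txt}
After op 12 (git reset d.txt): modified={a.txt, b.txt, d.txt} staged={e.txt}
After op 13 (git reset e.txt): modified={a.txt, b.txt, d.txt, e.txt} staged={none}
After op 14 (git commit): modified={a.txt, b.txt, d.txt, e.txt} staged={none}
After op 15 (git add e.txt): modified={a.txt, b.txt, d.txt} staged={e.txt}
After op 16 (modify b.txt): modified={a.txt, b.txt, d.txt} staged={e.txt}
After op 17 (git reset e.txt): modified={a.txt, b.txt, d.txt, e.txt} staged={none}
After op 18 (git commit): modified={a.txt, b.txt, d.txt, e.txt} staged={none}
After op 19 (modify c.txt): modified={a.txt, b.txt, c.txt, d.txt, e.txt} staged={none}
After op 20 (git add a.txt): modified={b.txt, c.txt, d.txt, e.txt} staged={a.txt}
After op 21 (modify a.txt): modified={a.txt, b.txt, c.txt, d.txt, e.txt} staged={a.txt}
After op 22 (git reset a.txt): modified={a.txt, b.txt, c.txt, d.txt, e.txt} staged={none}
After op 23 (git add b.txt): modified={a.txt, c.txt, d.txt, e.txt} staged={b.txt}
After op 24 (git commit): modified={a.txt, c.txt, d.txt, e.txt} staged={none}
After op 25 (git add d.txt): modified={a.txt, c.txt, e.txt} staged={d.txt}
After op 26 (git add b.txt): modified={a.txt, c.txt, e.txt} staged={d.txt}
After op 27 (git commit): modified={a.txt, c.txt, e.txt} staged={none}
After op 28 (git reset d.txt): modified={a.txt, c.txt, e.txt} staged={none}
Final staged set: {none} -> count=0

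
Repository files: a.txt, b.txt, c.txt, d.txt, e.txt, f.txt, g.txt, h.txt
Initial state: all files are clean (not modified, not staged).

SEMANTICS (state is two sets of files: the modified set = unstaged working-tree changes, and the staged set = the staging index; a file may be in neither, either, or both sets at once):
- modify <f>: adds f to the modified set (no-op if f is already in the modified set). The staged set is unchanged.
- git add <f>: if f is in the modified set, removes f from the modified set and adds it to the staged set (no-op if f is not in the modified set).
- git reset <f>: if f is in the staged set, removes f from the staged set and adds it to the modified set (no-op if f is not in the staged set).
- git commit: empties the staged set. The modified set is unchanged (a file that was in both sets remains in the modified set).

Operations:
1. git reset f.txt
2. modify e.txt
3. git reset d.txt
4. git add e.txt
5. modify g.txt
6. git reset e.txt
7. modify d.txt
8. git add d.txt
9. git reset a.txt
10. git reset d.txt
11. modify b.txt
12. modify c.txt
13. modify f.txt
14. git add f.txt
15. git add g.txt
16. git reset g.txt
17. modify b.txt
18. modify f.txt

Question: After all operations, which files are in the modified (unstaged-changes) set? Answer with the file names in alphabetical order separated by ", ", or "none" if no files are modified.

Answer: b.txt, c.txt, d.txt, e.txt, f.txt, g.txt

Derivation:
After op 1 (git reset f.txt): modified={none} staged={none}
After op 2 (modify e.txt): modified={e.txt} staged={none}
After op 3 (git reset d.txt): modified={e.txt} staged={none}
After op 4 (git add e.txt): modified={none} staged={e.txt}
After op 5 (modify g.txt): modified={g.txt} staged={e.txt}
After op 6 (git reset e.txt): modified={e.txt, g.txt} staged={none}
After op 7 (modify d.txt): modified={d.txt, e.txt, g.txt} staged={none}
After op 8 (git add d.txt): modified={e.txt, g.txt} staged={d.txt}
After op 9 (git reset a.txt): modified={e.txt, g.txt} staged={d.txt}
After op 10 (git reset d.txt): modified={d.txt, e.txt, g.txt} staged={none}
After op 11 (modify b.txt): modified={b.txt, d.txt, e.txt, g.txt} staged={none}
After op 12 (modify c.txt): modified={b.txt, c.txt, d.txt, e.txt, g.txt} staged={none}
After op 13 (modify f.txt): modified={b.txt, c.txt, d.txt, e.txt, f.txt, g.txt} staged={none}
After op 14 (git add f.txt): modified={b.txt, c.txt, d.txt, e.txt, g.txt} staged={f.txt}
After op 15 (git add g.txt): modified={b.txt, c.txt, d.txt, e.txt} staged={f.txt, g.txt}
After op 16 (git reset g.txt): modified={b.txt, c.txt, d.txt, e.txt, g.txt} staged={f.txt}
After op 17 (modify b.txt): modified={b.txt, c.txt, d.txt, e.txt, g.txt} staged={f.txt}
After op 18 (modify f.txt): modified={b.txt, c.txt, d.txt, e.txt, f.txt, g.txt} staged={f.txt}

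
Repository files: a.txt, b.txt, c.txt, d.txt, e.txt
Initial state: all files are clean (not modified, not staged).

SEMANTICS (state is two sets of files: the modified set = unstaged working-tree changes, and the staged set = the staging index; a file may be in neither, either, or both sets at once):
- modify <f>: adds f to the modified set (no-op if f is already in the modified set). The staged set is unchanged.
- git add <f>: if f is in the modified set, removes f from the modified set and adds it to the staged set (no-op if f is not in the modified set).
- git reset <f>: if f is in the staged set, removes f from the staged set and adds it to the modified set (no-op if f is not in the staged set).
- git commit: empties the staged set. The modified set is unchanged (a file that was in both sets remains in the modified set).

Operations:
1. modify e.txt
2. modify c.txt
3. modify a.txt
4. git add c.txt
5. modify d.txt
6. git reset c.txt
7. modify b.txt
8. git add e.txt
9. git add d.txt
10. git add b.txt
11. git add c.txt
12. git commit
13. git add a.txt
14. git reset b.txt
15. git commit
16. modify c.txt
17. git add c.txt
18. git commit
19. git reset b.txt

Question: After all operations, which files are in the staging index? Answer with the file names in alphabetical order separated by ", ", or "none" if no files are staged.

Answer: none

Derivation:
After op 1 (modify e.txt): modified={e.txt} staged={none}
After op 2 (modify c.txt): modified={c.txt, e.txt} staged={none}
After op 3 (modify a.txt): modified={a.txt, c.txt, e.txt} staged={none}
After op 4 (git add c.txt): modified={a.txt, e.txt} staged={c.txt}
After op 5 (modify d.txt): modified={a.txt, d.txt, e.txt} staged={c.txt}
After op 6 (git reset c.txt): modified={a.txt, c.txt, d.txt, e.txt} staged={none}
After op 7 (modify b.txt): modified={a.txt, b.txt, c.txt, d.txt, e.txt} staged={none}
After op 8 (git add e.txt): modified={a.txt, b.txt, c.txt, d.txt} staged={e.txt}
After op 9 (git add d.txt): modified={a.txt, b.txt, c.txt} staged={d.txt, e.txt}
After op 10 (git add b.txt): modified={a.txt, c.txt} staged={b.txt, d.txt, e.txt}
After op 11 (git add c.txt): modified={a.txt} staged={b.txt, c.txt, d.txt, e.txt}
After op 12 (git commit): modified={a.txt} staged={none}
After op 13 (git add a.txt): modified={none} staged={a.txt}
After op 14 (git reset b.txt): modified={none} staged={a.txt}
After op 15 (git commit): modified={none} staged={none}
After op 16 (modify c.txt): modified={c.txt} staged={none}
After op 17 (git add c.txt): modified={none} staged={c.txt}
After op 18 (git commit): modified={none} staged={none}
After op 19 (git reset b.txt): modified={none} staged={none}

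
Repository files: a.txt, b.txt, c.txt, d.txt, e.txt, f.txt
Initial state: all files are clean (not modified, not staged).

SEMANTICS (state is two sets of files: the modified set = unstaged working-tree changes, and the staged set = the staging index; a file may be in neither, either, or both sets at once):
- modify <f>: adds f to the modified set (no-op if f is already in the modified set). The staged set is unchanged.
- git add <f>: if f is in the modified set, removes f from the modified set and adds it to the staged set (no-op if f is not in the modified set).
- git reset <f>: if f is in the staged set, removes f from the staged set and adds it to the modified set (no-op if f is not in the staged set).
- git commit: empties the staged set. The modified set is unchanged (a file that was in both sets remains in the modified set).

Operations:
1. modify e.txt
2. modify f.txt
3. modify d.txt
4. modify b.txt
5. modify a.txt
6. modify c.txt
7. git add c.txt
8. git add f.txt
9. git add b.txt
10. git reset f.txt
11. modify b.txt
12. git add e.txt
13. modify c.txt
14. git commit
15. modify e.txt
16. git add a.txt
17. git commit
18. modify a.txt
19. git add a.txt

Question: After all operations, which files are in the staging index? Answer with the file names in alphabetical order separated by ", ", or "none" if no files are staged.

After op 1 (modify e.txt): modified={e.txt} staged={none}
After op 2 (modify f.txt): modified={e.txt, f.txt} staged={none}
After op 3 (modify d.txt): modified={d.txt, e.txt, f.txt} staged={none}
After op 4 (modify b.txt): modified={b.txt, d.txt, e.txt, f.txt} staged={none}
After op 5 (modify a.txt): modified={a.txt, b.txt, d.txt, e.txt, f.txt} staged={none}
After op 6 (modify c.txt): modified={a.txt, b.txt, c.txt, d.txt, e.txt, f.txt} staged={none}
After op 7 (git add c.txt): modified={a.txt, b.txt, d.txt, e.txt, f.txt} staged={c.txt}
After op 8 (git add f.txt): modified={a.txt, b.txt, d.txt, e.txt} staged={c.txt, f.txt}
After op 9 (git add b.txt): modified={a.txt, d.txt, e.txt} staged={b.txt, c.txt, f.txt}
After op 10 (git reset f.txt): modified={a.txt, d.txt, e.txt, f.txt} staged={b.txt, c.txt}
After op 11 (modify b.txt): modified={a.txt, b.txt, d.txt, e.txt, f.txt} staged={b.txt, c.txt}
After op 12 (git add e.txt): modified={a.txt, b.txt, d.txt, f.txt} staged={b.txt, c.txt, e.txt}
After op 13 (modify c.txt): modified={a.txt, b.txt, c.txt, d.txt, f.txt} staged={b.txt, c.txt, e.txt}
After op 14 (git commit): modified={a.txt, b.txt, c.txt, d.txt, f.txt} staged={none}
After op 15 (modify e.txt): modified={a.txt, b.txt, c.txt, d.txt, e.txt, f.txt} staged={none}
After op 16 (git add a.txt): modified={b.txt, c.txt, d.txt, e.txt, f.txt} staged={a.txt}
After op 17 (git commit): modified={b.txt, c.txt, d.txt, e.txt, f.txt} staged={none}
After op 18 (modify a.txt): modified={a.txt, b.txt, c.txt, d.txt, e.txt, f.txt} staged={none}
After op 19 (git add a.txt): modified={b.txt, c.txt, d.txt, e.txt, f.txt} staged={a.txt}

Answer: a.txt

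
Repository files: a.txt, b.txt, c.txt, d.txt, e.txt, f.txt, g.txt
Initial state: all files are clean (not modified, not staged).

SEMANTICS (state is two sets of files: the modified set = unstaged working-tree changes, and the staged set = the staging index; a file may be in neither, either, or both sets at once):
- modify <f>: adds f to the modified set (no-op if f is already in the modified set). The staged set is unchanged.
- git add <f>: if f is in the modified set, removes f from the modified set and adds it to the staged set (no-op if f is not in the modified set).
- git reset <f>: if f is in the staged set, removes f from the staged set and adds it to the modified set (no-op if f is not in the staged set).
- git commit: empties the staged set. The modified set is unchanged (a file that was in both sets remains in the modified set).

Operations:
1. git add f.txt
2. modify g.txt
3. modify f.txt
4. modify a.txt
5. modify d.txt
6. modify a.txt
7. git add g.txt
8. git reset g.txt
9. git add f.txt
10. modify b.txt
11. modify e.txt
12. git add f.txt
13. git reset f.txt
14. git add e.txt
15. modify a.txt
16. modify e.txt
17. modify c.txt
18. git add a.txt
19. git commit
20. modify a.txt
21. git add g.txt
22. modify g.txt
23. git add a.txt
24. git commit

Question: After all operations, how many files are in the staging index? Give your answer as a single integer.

After op 1 (git add f.txt): modified={none} staged={none}
After op 2 (modify g.txt): modified={g.txt} staged={none}
After op 3 (modify f.txt): modified={f.txt, g.txt} staged={none}
After op 4 (modify a.txt): modified={a.txt, f.txt, g.txt} staged={none}
After op 5 (modify d.txt): modified={a.txt, d.txt, f.txt, g.txt} staged={none}
After op 6 (modify a.txt): modified={a.txt, d.txt, f.txt, g.txt} staged={none}
After op 7 (git add g.txt): modified={a.txt, d.txt, f.txt} staged={g.txt}
After op 8 (git reset g.txt): modified={a.txt, d.txt, f.txt, g.txt} staged={none}
After op 9 (git add f.txt): modified={a.txt, d.txt, g.txt} staged={f.txt}
After op 10 (modify b.txt): modified={a.txt, b.txt, d.txt, g.txt} staged={f.txt}
After op 11 (modify e.txt): modified={a.txt, b.txt, d.txt, e.txt, g.txt} staged={f.txt}
After op 12 (git add f.txt): modified={a.txt, b.txt, d.txt, e.txt, g.txt} staged={f.txt}
After op 13 (git reset f.txt): modified={a.txt, b.txt, d.txt, e.txt, f.txt, g.txt} staged={none}
After op 14 (git add e.txt): modified={a.txt, b.txt, d.txt, f.txt, g.txt} staged={e.txt}
After op 15 (modify a.txt): modified={a.txt, b.txt, d.txt, f.txt, g.txt} staged={e.txt}
After op 16 (modify e.txt): modified={a.txt, b.txt, d.txt, e.txt, f.txt, g.txt} staged={e.txt}
After op 17 (modify c.txt): modified={a.txt, b.txt, c.txt, d.txt, e.txt, f.txt, g.txt} staged={e.txt}
After op 18 (git add a.txt): modified={b.txt, c.txt, d.txt, e.txt, f.txt, g.txt} staged={a.txt, e.txt}
After op 19 (git commit): modified={b.txt, c.txt, d.txt, e.txt, f.txt, g.txt} staged={none}
After op 20 (modify a.txt): modified={a.txt, b.txt, c.txt, d.txt, e.txt, f.txt, g.txt} staged={none}
After op 21 (git add g.txt): modified={a.txt, b.txt, c.txt, d.txt, e.txt, f.txt} staged={g.txt}
After op 22 (modify g.txt): modified={a.txt, b.txt, c.txt, d.txt, e.txt, f.txt, g.txt} staged={g.txt}
After op 23 (git add a.txt): modified={b.txt, c.txt, d.txt, e.txt, f.txt, g.txt} staged={a.txt, g.txt}
After op 24 (git commit): modified={b.txt, c.txt, d.txt, e.txt, f.txt, g.txt} staged={none}
Final staged set: {none} -> count=0

Answer: 0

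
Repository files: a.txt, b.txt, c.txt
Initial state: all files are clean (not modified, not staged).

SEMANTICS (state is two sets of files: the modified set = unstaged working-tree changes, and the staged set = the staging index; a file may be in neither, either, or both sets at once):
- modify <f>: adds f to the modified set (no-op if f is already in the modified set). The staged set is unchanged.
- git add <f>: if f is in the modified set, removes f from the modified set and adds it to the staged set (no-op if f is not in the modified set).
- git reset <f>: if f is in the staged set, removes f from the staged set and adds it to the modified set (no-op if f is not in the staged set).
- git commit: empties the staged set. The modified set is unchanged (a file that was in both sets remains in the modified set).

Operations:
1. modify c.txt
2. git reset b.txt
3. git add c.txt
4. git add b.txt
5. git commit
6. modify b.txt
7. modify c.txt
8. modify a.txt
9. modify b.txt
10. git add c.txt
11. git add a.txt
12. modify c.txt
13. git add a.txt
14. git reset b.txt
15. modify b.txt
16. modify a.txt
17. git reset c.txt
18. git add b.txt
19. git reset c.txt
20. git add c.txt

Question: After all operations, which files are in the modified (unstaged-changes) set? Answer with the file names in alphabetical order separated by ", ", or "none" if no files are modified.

Answer: a.txt

Derivation:
After op 1 (modify c.txt): modified={c.txt} staged={none}
After op 2 (git reset b.txt): modified={c.txt} staged={none}
After op 3 (git add c.txt): modified={none} staged={c.txt}
After op 4 (git add b.txt): modified={none} staged={c.txt}
After op 5 (git commit): modified={none} staged={none}
After op 6 (modify b.txt): modified={b.txt} staged={none}
After op 7 (modify c.txt): modified={b.txt, c.txt} staged={none}
After op 8 (modify a.txt): modified={a.txt, b.txt, c.txt} staged={none}
After op 9 (modify b.txt): modified={a.txt, b.txt, c.txt} staged={none}
After op 10 (git add c.txt): modified={a.txt, b.txt} staged={c.txt}
After op 11 (git add a.txt): modified={b.txt} staged={a.txt, c.txt}
After op 12 (modify c.txt): modified={b.txt, c.txt} staged={a.txt, c.txt}
After op 13 (git add a.txt): modified={b.txt, c.txt} staged={a.txt, c.txt}
After op 14 (git reset b.txt): modified={b.txt, c.txt} staged={a.txt, c.txt}
After op 15 (modify b.txt): modified={b.txt, c.txt} staged={a.txt, c.txt}
After op 16 (modify a.txt): modified={a.txt, b.txt, c.txt} staged={a.txt, c.txt}
After op 17 (git reset c.txt): modified={a.txt, b.txt, c.txt} staged={a.txt}
After op 18 (git add b.txt): modified={a.txt, c.txt} staged={a.txt, b.txt}
After op 19 (git reset c.txt): modified={a.txt, c.txt} staged={a.txt, b.txt}
After op 20 (git add c.txt): modified={a.txt} staged={a.txt, b.txt, c.txt}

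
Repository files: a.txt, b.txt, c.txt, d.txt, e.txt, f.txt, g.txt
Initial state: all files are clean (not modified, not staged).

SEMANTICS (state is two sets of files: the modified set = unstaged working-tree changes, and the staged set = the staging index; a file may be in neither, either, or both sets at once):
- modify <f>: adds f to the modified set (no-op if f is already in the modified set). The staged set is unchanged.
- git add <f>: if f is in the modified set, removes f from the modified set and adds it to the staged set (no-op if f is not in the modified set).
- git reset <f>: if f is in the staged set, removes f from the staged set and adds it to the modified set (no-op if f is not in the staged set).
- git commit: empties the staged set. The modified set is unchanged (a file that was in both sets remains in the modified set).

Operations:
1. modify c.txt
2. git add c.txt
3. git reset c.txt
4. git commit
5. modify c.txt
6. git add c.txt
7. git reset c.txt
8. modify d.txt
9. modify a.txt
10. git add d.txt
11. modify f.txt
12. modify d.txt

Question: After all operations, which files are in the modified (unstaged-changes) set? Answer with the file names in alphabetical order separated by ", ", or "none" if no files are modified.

After op 1 (modify c.txt): modified={c.txt} staged={none}
After op 2 (git add c.txt): modified={none} staged={c.txt}
After op 3 (git reset c.txt): modified={c.txt} staged={none}
After op 4 (git commit): modified={c.txt} staged={none}
After op 5 (modify c.txt): modified={c.txt} staged={none}
After op 6 (git add c.txt): modified={none} staged={c.txt}
After op 7 (git reset c.txt): modified={c.txt} staged={none}
After op 8 (modify d.txt): modified={c.txt, d.txt} staged={none}
After op 9 (modify a.txt): modified={a.txt, c.txt, d.txt} staged={none}
After op 10 (git add d.txt): modified={a.txt, c.txt} staged={d.txt}
After op 11 (modify f.txt): modified={a.txt, c.txt, f.txt} staged={d.txt}
After op 12 (modify d.txt): modified={a.txt, c.txt, d.txt, f.txt} staged={d.txt}

Answer: a.txt, c.txt, d.txt, f.txt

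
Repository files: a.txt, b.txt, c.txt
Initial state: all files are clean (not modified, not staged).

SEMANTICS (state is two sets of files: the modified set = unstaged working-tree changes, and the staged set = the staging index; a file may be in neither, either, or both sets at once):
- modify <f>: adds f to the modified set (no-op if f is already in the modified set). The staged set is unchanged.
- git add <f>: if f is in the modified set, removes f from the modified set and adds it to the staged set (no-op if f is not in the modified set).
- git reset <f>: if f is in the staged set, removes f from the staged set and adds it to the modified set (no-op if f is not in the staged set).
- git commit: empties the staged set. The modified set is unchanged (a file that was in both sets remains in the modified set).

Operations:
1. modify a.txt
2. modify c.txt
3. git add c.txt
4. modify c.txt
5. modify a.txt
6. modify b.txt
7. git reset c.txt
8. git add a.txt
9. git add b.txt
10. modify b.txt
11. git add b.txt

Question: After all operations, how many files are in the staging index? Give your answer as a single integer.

Answer: 2

Derivation:
After op 1 (modify a.txt): modified={a.txt} staged={none}
After op 2 (modify c.txt): modified={a.txt, c.txt} staged={none}
After op 3 (git add c.txt): modified={a.txt} staged={c.txt}
After op 4 (modify c.txt): modified={a.txt, c.txt} staged={c.txt}
After op 5 (modify a.txt): modified={a.txt, c.txt} staged={c.txt}
After op 6 (modify b.txt): modified={a.txt, b.txt, c.txt} staged={c.txt}
After op 7 (git reset c.txt): modified={a.txt, b.txt, c.txt} staged={none}
After op 8 (git add a.txt): modified={b.txt, c.txt} staged={a.txt}
After op 9 (git add b.txt): modified={c.txt} staged={a.txt, b.txt}
After op 10 (modify b.txt): modified={b.txt, c.txt} staged={a.txt, b.txt}
After op 11 (git add b.txt): modified={c.txt} staged={a.txt, b.txt}
Final staged set: {a.txt, b.txt} -> count=2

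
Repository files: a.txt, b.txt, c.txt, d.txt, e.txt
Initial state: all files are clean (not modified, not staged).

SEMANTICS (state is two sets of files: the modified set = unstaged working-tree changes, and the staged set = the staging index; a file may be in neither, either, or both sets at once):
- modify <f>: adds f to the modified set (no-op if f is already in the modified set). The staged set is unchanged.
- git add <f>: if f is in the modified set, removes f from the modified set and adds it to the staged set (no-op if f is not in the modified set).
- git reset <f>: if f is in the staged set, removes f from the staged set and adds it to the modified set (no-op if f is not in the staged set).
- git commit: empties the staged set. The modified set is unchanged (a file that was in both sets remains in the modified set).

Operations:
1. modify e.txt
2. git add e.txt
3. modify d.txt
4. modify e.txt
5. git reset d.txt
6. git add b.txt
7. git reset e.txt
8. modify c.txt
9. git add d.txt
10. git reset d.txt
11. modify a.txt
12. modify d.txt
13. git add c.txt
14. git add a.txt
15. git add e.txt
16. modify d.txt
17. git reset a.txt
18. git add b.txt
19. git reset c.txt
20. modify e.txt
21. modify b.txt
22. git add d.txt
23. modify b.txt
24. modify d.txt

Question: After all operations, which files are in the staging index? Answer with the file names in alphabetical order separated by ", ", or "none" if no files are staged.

After op 1 (modify e.txt): modified={e.txt} staged={none}
After op 2 (git add e.txt): modified={none} staged={e.txt}
After op 3 (modify d.txt): modified={d.txt} staged={e.txt}
After op 4 (modify e.txt): modified={d.txt, e.txt} staged={e.txt}
After op 5 (git reset d.txt): modified={d.txt, e.txt} staged={e.txt}
After op 6 (git add b.txt): modified={d.txt, e.txt} staged={e.txt}
After op 7 (git reset e.txt): modified={d.txt, e.txt} staged={none}
After op 8 (modify c.txt): modified={c.txt, d.txt, e.txt} staged={none}
After op 9 (git add d.txt): modified={c.txt, e.txt} staged={d.txt}
After op 10 (git reset d.txt): modified={c.txt, d.txt, e.txt} staged={none}
After op 11 (modify a.txt): modified={a.txt, c.txt, d.txt, e.txt} staged={none}
After op 12 (modify d.txt): modified={a.txt, c.txt, d.txt, e.txt} staged={none}
After op 13 (git add c.txt): modified={a.txt, d.txt, e.txt} staged={c.txt}
After op 14 (git add a.txt): modified={d.txt, e.txt} staged={a.txt, c.txt}
After op 15 (git add e.txt): modified={d.txt} staged={a.txt, c.txt, e.txt}
After op 16 (modify d.txt): modified={d.txt} staged={a.txt, c.txt, e.txt}
After op 17 (git reset a.txt): modified={a.txt, d.txt} staged={c.txt, e.txt}
After op 18 (git add b.txt): modified={a.txt, d.txt} staged={c.txt, e.txt}
After op 19 (git reset c.txt): modified={a.txt, c.txt, d.txt} staged={e.txt}
After op 20 (modify e.txt): modified={a.txt, c.txt, d.txt, e.txt} staged={e.txt}
After op 21 (modify b.txt): modified={a.txt, b.txt, c.txt, d.txt, e.txt} staged={e.txt}
After op 22 (git add d.txt): modified={a.txt, b.txt, c.txt, e.txt} staged={d.txt, e.txt}
After op 23 (modify b.txt): modified={a.txt, b.txt, c.txt, e.txt} staged={d.txt, e.txt}
After op 24 (modify d.txt): modified={a.txt, b.txt, c.txt, d.txt, e.txt} staged={d.txt, e.txt}

Answer: d.txt, e.txt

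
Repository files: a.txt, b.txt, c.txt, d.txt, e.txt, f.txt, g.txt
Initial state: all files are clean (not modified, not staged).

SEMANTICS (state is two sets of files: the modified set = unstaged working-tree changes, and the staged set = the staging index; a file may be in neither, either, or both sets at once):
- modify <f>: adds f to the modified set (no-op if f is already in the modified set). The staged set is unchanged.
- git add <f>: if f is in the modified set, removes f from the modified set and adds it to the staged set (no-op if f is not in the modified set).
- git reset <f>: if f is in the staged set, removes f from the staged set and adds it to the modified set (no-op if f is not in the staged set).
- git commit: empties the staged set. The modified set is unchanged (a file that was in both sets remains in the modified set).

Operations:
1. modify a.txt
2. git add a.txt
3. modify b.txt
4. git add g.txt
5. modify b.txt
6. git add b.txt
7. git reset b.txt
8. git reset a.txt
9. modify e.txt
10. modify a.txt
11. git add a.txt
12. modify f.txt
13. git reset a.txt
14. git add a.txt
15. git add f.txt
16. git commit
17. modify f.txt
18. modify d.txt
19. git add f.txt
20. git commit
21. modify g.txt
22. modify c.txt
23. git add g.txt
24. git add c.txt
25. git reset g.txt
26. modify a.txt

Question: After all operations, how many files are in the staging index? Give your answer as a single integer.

After op 1 (modify a.txt): modified={a.txt} staged={none}
After op 2 (git add a.txt): modified={none} staged={a.txt}
After op 3 (modify b.txt): modified={b.txt} staged={a.txt}
After op 4 (git add g.txt): modified={b.txt} staged={a.txt}
After op 5 (modify b.txt): modified={b.txt} staged={a.txt}
After op 6 (git add b.txt): modified={none} staged={a.txt, b.txt}
After op 7 (git reset b.txt): modified={b.txt} staged={a.txt}
After op 8 (git reset a.txt): modified={a.txt, b.txt} staged={none}
After op 9 (modify e.txt): modified={a.txt, b.txt, e.txt} staged={none}
After op 10 (modify a.txt): modified={a.txt, b.txt, e.txt} staged={none}
After op 11 (git add a.txt): modified={b.txt, e.txt} staged={a.txt}
After op 12 (modify f.txt): modified={b.txt, e.txt, f.txt} staged={a.txt}
After op 13 (git reset a.txt): modified={a.txt, b.txt, e.txt, f.txt} staged={none}
After op 14 (git add a.txt): modified={b.txt, e.txt, f.txt} staged={a.txt}
After op 15 (git add f.txt): modified={b.txt, e.txt} staged={a.txt, f.txt}
After op 16 (git commit): modified={b.txt, e.txt} staged={none}
After op 17 (modify f.txt): modified={b.txt, e.txt, f.txt} staged={none}
After op 18 (modify d.txt): modified={b.txt, d.txt, e.txt, f.txt} staged={none}
After op 19 (git add f.txt): modified={b.txt, d.txt, e.txt} staged={f.txt}
After op 20 (git commit): modified={b.txt, d.txt, e.txt} staged={none}
After op 21 (modify g.txt): modified={b.txt, d.txt, e.txt, g.txt} staged={none}
After op 22 (modify c.txt): modified={b.txt, c.txt, d.txt, e.txt, g.txt} staged={none}
After op 23 (git add g.txt): modified={b.txt, c.txt, d.txt, e.txt} staged={g.txt}
After op 24 (git add c.txt): modified={b.txt, d.txt, e.txt} staged={c.txt, g.txt}
After op 25 (git reset g.txt): modified={b.txt, d.txt, e.txt, g.txt} staged={c.txt}
After op 26 (modify a.txt): modified={a.txt, b.txt, d.txt, e.txt, g.txt} staged={c.txt}
Final staged set: {c.txt} -> count=1

Answer: 1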